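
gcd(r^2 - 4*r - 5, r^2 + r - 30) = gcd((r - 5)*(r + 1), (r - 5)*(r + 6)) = r - 5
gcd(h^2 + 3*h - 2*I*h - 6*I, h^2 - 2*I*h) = h - 2*I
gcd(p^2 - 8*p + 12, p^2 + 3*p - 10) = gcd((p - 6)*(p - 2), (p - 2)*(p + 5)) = p - 2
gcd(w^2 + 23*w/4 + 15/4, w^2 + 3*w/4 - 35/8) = 1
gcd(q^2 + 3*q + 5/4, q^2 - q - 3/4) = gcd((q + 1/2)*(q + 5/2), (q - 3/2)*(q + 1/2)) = q + 1/2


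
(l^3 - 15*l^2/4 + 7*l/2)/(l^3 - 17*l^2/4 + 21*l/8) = 2*(4*l^2 - 15*l + 14)/(8*l^2 - 34*l + 21)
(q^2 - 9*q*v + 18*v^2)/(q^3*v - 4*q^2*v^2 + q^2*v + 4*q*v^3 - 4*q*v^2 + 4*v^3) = (q^2 - 9*q*v + 18*v^2)/(v*(q^3 - 4*q^2*v + q^2 + 4*q*v^2 - 4*q*v + 4*v^2))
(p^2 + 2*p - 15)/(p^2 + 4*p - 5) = (p - 3)/(p - 1)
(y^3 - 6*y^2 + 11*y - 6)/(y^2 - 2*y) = y - 4 + 3/y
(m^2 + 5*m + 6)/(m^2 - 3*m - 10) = (m + 3)/(m - 5)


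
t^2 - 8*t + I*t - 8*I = (t - 8)*(t + I)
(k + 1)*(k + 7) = k^2 + 8*k + 7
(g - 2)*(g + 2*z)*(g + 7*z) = g^3 + 9*g^2*z - 2*g^2 + 14*g*z^2 - 18*g*z - 28*z^2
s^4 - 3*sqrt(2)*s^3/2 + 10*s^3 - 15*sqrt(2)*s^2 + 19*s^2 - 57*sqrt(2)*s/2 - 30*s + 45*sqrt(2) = (s - 1)*(s + 5)*(s + 6)*(s - 3*sqrt(2)/2)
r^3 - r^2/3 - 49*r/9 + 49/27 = (r - 7/3)*(r - 1/3)*(r + 7/3)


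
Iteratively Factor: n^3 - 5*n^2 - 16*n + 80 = (n - 5)*(n^2 - 16) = (n - 5)*(n - 4)*(n + 4)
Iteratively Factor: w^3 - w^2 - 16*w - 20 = (w - 5)*(w^2 + 4*w + 4) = (w - 5)*(w + 2)*(w + 2)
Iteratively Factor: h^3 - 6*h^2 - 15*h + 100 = (h + 4)*(h^2 - 10*h + 25) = (h - 5)*(h + 4)*(h - 5)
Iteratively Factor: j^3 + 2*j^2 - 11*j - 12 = (j + 4)*(j^2 - 2*j - 3) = (j + 1)*(j + 4)*(j - 3)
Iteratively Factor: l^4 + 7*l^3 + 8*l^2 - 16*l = (l + 4)*(l^3 + 3*l^2 - 4*l) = (l - 1)*(l + 4)*(l^2 + 4*l) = l*(l - 1)*(l + 4)*(l + 4)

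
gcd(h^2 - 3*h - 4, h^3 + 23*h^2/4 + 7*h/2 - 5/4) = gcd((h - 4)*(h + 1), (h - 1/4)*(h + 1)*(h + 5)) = h + 1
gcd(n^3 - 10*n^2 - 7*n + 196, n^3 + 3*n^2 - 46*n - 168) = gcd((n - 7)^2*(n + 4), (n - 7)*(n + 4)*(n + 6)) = n^2 - 3*n - 28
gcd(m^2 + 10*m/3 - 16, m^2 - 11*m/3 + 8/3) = m - 8/3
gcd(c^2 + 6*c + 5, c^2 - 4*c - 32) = 1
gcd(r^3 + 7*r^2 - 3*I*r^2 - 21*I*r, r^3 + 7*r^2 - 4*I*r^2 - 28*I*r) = r^2 + 7*r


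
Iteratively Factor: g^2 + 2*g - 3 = (g + 3)*(g - 1)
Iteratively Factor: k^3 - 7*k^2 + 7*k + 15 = (k - 5)*(k^2 - 2*k - 3) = (k - 5)*(k + 1)*(k - 3)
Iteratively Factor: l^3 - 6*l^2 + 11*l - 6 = (l - 2)*(l^2 - 4*l + 3) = (l - 3)*(l - 2)*(l - 1)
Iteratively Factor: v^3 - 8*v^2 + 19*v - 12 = (v - 3)*(v^2 - 5*v + 4) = (v - 3)*(v - 1)*(v - 4)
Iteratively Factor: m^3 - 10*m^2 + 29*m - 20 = (m - 1)*(m^2 - 9*m + 20) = (m - 5)*(m - 1)*(m - 4)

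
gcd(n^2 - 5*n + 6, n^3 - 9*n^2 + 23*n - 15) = n - 3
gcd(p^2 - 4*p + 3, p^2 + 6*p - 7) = p - 1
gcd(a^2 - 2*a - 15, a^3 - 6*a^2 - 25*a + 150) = a - 5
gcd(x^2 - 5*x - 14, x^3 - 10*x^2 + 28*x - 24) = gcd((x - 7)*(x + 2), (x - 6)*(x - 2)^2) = 1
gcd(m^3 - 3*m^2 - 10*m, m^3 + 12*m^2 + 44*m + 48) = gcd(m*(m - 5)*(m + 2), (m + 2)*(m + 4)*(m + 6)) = m + 2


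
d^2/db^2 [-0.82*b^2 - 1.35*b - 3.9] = -1.64000000000000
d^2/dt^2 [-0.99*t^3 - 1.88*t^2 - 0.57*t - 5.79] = -5.94*t - 3.76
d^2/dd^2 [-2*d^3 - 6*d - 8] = -12*d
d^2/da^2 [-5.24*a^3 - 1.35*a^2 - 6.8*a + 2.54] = -31.44*a - 2.7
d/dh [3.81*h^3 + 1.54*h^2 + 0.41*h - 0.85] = 11.43*h^2 + 3.08*h + 0.41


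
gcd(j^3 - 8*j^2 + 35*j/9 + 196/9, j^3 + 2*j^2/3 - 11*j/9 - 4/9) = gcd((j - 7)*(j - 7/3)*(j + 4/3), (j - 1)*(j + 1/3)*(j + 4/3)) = j + 4/3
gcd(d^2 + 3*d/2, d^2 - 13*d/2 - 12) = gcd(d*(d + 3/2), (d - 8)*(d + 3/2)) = d + 3/2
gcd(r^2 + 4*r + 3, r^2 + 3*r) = r + 3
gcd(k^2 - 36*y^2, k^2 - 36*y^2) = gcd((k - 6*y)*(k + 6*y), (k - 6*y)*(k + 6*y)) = -k^2 + 36*y^2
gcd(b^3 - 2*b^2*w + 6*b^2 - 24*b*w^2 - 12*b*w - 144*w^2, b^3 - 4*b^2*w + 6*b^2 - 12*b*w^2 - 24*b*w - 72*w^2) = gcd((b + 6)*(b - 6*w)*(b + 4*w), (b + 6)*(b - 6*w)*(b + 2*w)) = -b^2 + 6*b*w - 6*b + 36*w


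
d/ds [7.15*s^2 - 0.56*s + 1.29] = 14.3*s - 0.56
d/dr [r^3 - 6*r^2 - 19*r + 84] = 3*r^2 - 12*r - 19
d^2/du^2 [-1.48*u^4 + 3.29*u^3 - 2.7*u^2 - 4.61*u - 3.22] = -17.76*u^2 + 19.74*u - 5.4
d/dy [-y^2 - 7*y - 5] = -2*y - 7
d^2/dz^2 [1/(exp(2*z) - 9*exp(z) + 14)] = ((9 - 4*exp(z))*(exp(2*z) - 9*exp(z) + 14) + 2*(2*exp(z) - 9)^2*exp(z))*exp(z)/(exp(2*z) - 9*exp(z) + 14)^3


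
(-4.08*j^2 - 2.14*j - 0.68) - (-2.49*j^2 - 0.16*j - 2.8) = -1.59*j^2 - 1.98*j + 2.12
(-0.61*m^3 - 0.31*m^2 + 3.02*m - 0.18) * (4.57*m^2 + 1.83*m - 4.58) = -2.7877*m^5 - 2.533*m^4 + 16.0279*m^3 + 6.1238*m^2 - 14.161*m + 0.8244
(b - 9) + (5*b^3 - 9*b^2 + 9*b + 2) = 5*b^3 - 9*b^2 + 10*b - 7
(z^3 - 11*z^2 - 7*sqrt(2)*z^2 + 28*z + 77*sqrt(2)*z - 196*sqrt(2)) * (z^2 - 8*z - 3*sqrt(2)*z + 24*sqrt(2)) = z^5 - 19*z^4 - 10*sqrt(2)*z^4 + 158*z^3 + 190*sqrt(2)*z^3 - 1160*sqrt(2)*z^2 - 1022*z^2 + 2240*sqrt(2)*z + 4872*z - 9408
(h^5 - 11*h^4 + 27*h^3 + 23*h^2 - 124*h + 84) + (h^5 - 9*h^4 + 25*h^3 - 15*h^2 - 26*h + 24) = 2*h^5 - 20*h^4 + 52*h^3 + 8*h^2 - 150*h + 108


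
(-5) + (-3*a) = -3*a - 5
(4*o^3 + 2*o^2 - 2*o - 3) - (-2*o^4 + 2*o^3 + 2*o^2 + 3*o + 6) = 2*o^4 + 2*o^3 - 5*o - 9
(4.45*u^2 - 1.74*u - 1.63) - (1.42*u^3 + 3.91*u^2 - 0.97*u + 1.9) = -1.42*u^3 + 0.54*u^2 - 0.77*u - 3.53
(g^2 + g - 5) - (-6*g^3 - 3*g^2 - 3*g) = 6*g^3 + 4*g^2 + 4*g - 5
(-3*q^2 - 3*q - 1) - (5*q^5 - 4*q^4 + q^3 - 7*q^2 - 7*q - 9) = -5*q^5 + 4*q^4 - q^3 + 4*q^2 + 4*q + 8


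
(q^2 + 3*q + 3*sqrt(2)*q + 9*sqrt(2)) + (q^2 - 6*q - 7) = 2*q^2 - 3*q + 3*sqrt(2)*q - 7 + 9*sqrt(2)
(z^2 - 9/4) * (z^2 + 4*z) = z^4 + 4*z^3 - 9*z^2/4 - 9*z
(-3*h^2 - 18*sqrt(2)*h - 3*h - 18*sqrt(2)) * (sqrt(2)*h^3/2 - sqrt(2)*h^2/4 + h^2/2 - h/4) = -3*sqrt(2)*h^5/2 - 39*h^4/2 - 3*sqrt(2)*h^4/4 - 33*sqrt(2)*h^3/4 - 39*h^3/4 - 9*sqrt(2)*h^2/2 + 39*h^2/4 + 9*sqrt(2)*h/2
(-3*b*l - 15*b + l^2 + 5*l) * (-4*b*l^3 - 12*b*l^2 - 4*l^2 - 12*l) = 12*b^2*l^4 + 96*b^2*l^3 + 180*b^2*l^2 - 4*b*l^5 - 32*b*l^4 - 48*b*l^3 + 96*b*l^2 + 180*b*l - 4*l^4 - 32*l^3 - 60*l^2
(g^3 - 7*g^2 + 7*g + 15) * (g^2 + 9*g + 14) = g^5 + 2*g^4 - 42*g^3 - 20*g^2 + 233*g + 210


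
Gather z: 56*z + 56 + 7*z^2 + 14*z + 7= 7*z^2 + 70*z + 63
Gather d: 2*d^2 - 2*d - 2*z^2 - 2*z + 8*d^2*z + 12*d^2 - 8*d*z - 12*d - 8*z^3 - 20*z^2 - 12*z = d^2*(8*z + 14) + d*(-8*z - 14) - 8*z^3 - 22*z^2 - 14*z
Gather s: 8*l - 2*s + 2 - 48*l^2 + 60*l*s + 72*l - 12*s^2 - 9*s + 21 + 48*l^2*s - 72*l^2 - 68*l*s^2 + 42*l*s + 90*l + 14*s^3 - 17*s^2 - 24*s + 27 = -120*l^2 + 170*l + 14*s^3 + s^2*(-68*l - 29) + s*(48*l^2 + 102*l - 35) + 50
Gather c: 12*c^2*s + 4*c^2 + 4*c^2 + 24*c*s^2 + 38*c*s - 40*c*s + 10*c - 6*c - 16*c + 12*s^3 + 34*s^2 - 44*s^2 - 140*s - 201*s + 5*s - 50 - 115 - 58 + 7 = c^2*(12*s + 8) + c*(24*s^2 - 2*s - 12) + 12*s^3 - 10*s^2 - 336*s - 216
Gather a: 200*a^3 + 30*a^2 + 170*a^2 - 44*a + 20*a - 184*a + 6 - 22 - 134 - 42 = 200*a^3 + 200*a^2 - 208*a - 192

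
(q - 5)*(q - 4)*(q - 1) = q^3 - 10*q^2 + 29*q - 20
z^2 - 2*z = z*(z - 2)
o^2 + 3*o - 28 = (o - 4)*(o + 7)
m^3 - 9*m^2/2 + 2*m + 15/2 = (m - 3)*(m - 5/2)*(m + 1)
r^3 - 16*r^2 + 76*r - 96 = (r - 8)*(r - 6)*(r - 2)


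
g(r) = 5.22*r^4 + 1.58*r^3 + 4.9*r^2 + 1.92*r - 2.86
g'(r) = 20.88*r^3 + 4.74*r^2 + 9.8*r + 1.92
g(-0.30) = -3.00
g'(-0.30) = -1.16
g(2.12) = 143.73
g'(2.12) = 242.95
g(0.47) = -0.46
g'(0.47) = 9.74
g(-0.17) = -3.05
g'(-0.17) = 0.29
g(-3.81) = 1073.51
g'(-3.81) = -1121.41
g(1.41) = 34.65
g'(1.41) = 83.69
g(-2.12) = 105.48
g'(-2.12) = -196.50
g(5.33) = 4598.70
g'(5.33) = 3350.45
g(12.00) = 111697.94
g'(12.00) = 36882.72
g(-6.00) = 6585.86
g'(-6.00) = -4396.32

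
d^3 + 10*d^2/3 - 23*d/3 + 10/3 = (d - 1)*(d - 2/3)*(d + 5)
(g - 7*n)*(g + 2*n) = g^2 - 5*g*n - 14*n^2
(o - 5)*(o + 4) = o^2 - o - 20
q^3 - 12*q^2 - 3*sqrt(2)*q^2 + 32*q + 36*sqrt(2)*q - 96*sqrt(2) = (q - 8)*(q - 4)*(q - 3*sqrt(2))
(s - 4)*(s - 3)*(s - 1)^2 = s^4 - 9*s^3 + 27*s^2 - 31*s + 12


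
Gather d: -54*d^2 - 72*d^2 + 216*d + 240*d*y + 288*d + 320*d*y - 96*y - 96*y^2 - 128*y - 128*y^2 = -126*d^2 + d*(560*y + 504) - 224*y^2 - 224*y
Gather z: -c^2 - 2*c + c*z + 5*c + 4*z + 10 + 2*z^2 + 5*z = -c^2 + 3*c + 2*z^2 + z*(c + 9) + 10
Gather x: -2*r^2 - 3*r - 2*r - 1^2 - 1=-2*r^2 - 5*r - 2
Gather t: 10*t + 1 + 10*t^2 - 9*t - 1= 10*t^2 + t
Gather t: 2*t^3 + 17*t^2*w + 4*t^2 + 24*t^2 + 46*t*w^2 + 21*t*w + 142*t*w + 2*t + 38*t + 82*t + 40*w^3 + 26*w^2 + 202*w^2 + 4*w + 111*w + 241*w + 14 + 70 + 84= 2*t^3 + t^2*(17*w + 28) + t*(46*w^2 + 163*w + 122) + 40*w^3 + 228*w^2 + 356*w + 168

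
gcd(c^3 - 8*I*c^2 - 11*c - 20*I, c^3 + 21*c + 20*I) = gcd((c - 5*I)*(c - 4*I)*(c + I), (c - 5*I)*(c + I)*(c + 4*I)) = c^2 - 4*I*c + 5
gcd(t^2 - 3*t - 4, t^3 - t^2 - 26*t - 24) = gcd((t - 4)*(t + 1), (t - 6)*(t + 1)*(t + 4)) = t + 1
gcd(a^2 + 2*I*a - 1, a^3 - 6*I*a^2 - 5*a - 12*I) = a + I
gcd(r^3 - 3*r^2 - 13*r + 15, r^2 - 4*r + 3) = r - 1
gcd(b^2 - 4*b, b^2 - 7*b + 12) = b - 4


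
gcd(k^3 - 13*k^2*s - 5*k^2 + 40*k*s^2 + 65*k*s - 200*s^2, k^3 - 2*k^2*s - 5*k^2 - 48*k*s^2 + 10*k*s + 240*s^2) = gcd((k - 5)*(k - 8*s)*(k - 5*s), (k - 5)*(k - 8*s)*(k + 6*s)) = -k^2 + 8*k*s + 5*k - 40*s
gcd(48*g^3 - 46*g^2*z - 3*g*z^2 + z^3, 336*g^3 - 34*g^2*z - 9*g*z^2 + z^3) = -48*g^2 - 2*g*z + z^2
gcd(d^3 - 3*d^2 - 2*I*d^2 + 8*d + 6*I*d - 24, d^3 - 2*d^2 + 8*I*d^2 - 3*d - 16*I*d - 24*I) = d - 3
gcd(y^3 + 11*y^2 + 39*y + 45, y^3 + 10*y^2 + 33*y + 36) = y^2 + 6*y + 9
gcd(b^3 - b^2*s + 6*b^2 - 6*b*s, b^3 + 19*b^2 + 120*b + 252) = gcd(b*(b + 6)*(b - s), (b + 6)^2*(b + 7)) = b + 6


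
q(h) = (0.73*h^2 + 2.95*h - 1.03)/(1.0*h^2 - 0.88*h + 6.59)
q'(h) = (0.88 - 2.0*h)*(0.73*h^2 + 2.95*h - 1.03)/(1.0*h^2 - 0.88*h + 6.59)^2 + (1.46*h + 2.95)/(1.0*h^2 - 0.88*h + 6.59)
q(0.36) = 0.02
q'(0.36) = 0.54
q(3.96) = 1.18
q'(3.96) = 0.02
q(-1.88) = -0.34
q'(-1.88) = -0.12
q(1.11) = 0.46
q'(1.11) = 0.58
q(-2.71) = -0.22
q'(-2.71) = -0.15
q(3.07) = 1.12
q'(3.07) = 0.12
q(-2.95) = -0.19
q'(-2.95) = -0.15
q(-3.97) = -0.05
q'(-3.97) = -0.13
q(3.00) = 1.11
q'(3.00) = 0.13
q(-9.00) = 0.33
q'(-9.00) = -0.04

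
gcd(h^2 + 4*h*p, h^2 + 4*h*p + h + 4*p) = h + 4*p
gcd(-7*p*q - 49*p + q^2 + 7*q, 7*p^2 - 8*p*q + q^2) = 7*p - q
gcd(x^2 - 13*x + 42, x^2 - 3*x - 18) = x - 6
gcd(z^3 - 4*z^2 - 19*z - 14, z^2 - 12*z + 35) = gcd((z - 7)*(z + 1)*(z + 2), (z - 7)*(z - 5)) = z - 7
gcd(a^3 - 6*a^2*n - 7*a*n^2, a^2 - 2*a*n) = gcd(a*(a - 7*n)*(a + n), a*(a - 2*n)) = a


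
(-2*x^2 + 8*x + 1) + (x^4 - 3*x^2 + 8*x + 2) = x^4 - 5*x^2 + 16*x + 3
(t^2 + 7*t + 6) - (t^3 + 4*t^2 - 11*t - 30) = -t^3 - 3*t^2 + 18*t + 36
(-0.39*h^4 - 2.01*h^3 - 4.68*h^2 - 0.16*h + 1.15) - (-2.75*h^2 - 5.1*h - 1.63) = -0.39*h^4 - 2.01*h^3 - 1.93*h^2 + 4.94*h + 2.78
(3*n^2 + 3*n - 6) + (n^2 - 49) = 4*n^2 + 3*n - 55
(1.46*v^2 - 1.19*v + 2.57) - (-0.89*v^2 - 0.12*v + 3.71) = 2.35*v^2 - 1.07*v - 1.14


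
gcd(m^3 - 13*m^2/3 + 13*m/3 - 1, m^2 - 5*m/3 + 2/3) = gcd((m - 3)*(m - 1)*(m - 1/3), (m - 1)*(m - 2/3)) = m - 1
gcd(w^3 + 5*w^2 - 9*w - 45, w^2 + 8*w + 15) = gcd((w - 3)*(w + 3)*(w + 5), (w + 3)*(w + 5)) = w^2 + 8*w + 15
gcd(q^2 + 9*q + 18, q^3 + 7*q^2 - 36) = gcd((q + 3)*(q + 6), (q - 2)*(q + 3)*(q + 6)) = q^2 + 9*q + 18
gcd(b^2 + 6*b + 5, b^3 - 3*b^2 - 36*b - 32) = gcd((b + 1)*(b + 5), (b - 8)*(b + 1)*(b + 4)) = b + 1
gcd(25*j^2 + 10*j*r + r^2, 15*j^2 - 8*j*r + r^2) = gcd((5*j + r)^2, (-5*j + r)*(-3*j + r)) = 1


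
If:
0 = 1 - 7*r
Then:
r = 1/7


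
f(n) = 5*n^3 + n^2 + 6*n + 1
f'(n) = 15*n^2 + 2*n + 6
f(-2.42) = -78.53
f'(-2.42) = 89.01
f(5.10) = 720.86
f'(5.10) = 406.35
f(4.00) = 361.00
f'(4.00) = 254.00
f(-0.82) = -6.00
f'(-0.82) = 14.45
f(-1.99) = -46.38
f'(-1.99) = 61.42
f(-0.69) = -4.31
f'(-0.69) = 11.76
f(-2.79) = -116.54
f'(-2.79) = 117.18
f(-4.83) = -568.04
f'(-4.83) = 346.27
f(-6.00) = -1079.00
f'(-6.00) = 534.00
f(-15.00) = -16739.00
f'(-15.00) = 3351.00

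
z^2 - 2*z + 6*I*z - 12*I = (z - 2)*(z + 6*I)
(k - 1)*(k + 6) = k^2 + 5*k - 6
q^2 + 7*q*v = q*(q + 7*v)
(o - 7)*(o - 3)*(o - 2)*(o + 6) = o^4 - 6*o^3 - 31*o^2 + 204*o - 252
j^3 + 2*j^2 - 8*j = j*(j - 2)*(j + 4)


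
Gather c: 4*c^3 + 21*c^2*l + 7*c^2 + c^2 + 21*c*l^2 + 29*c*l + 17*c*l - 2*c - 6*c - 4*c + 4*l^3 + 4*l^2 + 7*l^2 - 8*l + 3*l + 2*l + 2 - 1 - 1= 4*c^3 + c^2*(21*l + 8) + c*(21*l^2 + 46*l - 12) + 4*l^3 + 11*l^2 - 3*l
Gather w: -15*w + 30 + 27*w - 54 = 12*w - 24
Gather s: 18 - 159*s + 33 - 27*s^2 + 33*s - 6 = -27*s^2 - 126*s + 45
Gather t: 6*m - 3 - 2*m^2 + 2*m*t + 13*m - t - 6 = -2*m^2 + 19*m + t*(2*m - 1) - 9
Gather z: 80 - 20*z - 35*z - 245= -55*z - 165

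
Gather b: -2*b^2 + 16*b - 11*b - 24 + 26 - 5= -2*b^2 + 5*b - 3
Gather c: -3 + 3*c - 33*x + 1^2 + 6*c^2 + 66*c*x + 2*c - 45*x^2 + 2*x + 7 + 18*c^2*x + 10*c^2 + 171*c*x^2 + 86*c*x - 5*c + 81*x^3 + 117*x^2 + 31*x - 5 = c^2*(18*x + 16) + c*(171*x^2 + 152*x) + 81*x^3 + 72*x^2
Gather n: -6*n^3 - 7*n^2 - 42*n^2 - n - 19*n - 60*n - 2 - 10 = -6*n^3 - 49*n^2 - 80*n - 12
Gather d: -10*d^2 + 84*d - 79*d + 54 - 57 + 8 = -10*d^2 + 5*d + 5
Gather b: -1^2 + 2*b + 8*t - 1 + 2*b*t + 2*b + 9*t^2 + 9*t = b*(2*t + 4) + 9*t^2 + 17*t - 2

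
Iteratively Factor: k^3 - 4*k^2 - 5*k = (k + 1)*(k^2 - 5*k) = (k - 5)*(k + 1)*(k)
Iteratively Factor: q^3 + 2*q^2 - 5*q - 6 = (q + 3)*(q^2 - q - 2) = (q - 2)*(q + 3)*(q + 1)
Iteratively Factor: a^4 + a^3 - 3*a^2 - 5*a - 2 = (a + 1)*(a^3 - 3*a - 2) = (a + 1)^2*(a^2 - a - 2) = (a - 2)*(a + 1)^2*(a + 1)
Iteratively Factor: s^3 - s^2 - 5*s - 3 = (s - 3)*(s^2 + 2*s + 1) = (s - 3)*(s + 1)*(s + 1)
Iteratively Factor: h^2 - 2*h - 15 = (h + 3)*(h - 5)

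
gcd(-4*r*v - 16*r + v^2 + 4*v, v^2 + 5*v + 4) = v + 4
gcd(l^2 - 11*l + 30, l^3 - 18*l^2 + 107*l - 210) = l^2 - 11*l + 30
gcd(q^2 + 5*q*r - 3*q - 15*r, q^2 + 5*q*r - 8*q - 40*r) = q + 5*r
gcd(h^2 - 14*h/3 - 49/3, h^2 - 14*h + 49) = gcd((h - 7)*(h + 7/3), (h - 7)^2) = h - 7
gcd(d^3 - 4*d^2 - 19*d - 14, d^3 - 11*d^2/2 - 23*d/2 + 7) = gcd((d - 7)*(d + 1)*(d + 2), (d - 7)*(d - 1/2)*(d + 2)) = d^2 - 5*d - 14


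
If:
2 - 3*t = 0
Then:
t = 2/3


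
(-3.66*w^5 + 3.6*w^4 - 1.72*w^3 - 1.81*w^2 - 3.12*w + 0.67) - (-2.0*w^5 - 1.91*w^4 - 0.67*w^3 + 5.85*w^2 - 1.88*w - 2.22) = -1.66*w^5 + 5.51*w^4 - 1.05*w^3 - 7.66*w^2 - 1.24*w + 2.89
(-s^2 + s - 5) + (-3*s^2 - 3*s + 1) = -4*s^2 - 2*s - 4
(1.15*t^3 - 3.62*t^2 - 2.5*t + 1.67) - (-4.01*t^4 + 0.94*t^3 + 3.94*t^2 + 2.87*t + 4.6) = 4.01*t^4 + 0.21*t^3 - 7.56*t^2 - 5.37*t - 2.93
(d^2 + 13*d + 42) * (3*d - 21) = 3*d^3 + 18*d^2 - 147*d - 882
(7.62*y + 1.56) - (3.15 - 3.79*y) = 11.41*y - 1.59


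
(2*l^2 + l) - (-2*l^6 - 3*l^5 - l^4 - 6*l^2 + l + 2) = 2*l^6 + 3*l^5 + l^4 + 8*l^2 - 2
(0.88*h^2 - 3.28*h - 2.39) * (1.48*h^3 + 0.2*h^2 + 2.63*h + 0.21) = 1.3024*h^5 - 4.6784*h^4 - 1.8788*h^3 - 8.9196*h^2 - 6.9745*h - 0.5019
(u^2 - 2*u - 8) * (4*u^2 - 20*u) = 4*u^4 - 28*u^3 + 8*u^2 + 160*u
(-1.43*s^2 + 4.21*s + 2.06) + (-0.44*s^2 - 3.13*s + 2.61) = -1.87*s^2 + 1.08*s + 4.67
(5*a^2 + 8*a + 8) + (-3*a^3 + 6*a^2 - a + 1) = -3*a^3 + 11*a^2 + 7*a + 9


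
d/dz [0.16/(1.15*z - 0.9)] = -0.184/(1.15*z - 0.9)^2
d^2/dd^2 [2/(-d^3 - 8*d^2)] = 4*((d + 8)*(3*d + 8) - (3*d + 16)^2)/(d^4*(d + 8)^3)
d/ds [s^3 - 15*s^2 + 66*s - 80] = 3*s^2 - 30*s + 66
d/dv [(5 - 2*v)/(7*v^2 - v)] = (14*v^2 - 70*v + 5)/(v^2*(49*v^2 - 14*v + 1))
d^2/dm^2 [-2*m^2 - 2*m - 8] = -4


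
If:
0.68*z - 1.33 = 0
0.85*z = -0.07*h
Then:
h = -23.75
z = 1.96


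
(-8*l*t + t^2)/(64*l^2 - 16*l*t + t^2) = t/(-8*l + t)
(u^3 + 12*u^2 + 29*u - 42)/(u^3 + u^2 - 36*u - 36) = (u^2 + 6*u - 7)/(u^2 - 5*u - 6)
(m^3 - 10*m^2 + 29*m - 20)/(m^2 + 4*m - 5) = (m^2 - 9*m + 20)/(m + 5)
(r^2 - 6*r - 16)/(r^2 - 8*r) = (r + 2)/r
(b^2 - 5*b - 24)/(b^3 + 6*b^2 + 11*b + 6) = (b - 8)/(b^2 + 3*b + 2)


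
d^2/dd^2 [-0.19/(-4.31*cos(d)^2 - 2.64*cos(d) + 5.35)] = (-14.117836*(1 - cos(d)^2)^2 - 6.485688*cos(d)^3 - 25.907602*cos(d)^2 + 10.287816*cos(d) + 25.528514)/(4.31*cos(d)^2 + 2.64*cos(d) - 5.35)^3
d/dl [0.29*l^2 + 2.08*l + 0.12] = 0.58*l + 2.08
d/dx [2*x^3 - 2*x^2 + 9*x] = 6*x^2 - 4*x + 9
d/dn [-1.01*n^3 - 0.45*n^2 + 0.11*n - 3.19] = -3.03*n^2 - 0.9*n + 0.11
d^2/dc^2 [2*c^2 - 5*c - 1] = 4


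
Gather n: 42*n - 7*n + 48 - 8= 35*n + 40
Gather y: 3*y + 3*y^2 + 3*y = 3*y^2 + 6*y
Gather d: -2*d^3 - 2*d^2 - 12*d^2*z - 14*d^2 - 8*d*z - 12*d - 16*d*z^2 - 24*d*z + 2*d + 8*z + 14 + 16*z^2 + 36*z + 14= -2*d^3 + d^2*(-12*z - 16) + d*(-16*z^2 - 32*z - 10) + 16*z^2 + 44*z + 28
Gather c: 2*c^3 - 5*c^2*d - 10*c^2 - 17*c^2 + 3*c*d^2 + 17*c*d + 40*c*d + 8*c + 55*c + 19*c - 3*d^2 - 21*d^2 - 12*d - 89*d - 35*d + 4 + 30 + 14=2*c^3 + c^2*(-5*d - 27) + c*(3*d^2 + 57*d + 82) - 24*d^2 - 136*d + 48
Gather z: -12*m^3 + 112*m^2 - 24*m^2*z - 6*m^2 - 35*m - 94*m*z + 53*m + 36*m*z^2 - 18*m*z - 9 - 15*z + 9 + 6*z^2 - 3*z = -12*m^3 + 106*m^2 + 18*m + z^2*(36*m + 6) + z*(-24*m^2 - 112*m - 18)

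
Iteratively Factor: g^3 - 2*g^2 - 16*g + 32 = (g + 4)*(g^2 - 6*g + 8) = (g - 4)*(g + 4)*(g - 2)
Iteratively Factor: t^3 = (t)*(t^2) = t^2*(t)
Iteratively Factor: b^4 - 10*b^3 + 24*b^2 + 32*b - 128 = (b - 4)*(b^3 - 6*b^2 + 32) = (b - 4)^2*(b^2 - 2*b - 8) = (b - 4)^3*(b + 2)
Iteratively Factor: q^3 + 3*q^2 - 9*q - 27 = (q + 3)*(q^2 - 9) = (q + 3)^2*(q - 3)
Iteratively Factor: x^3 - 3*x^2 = (x - 3)*(x^2) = x*(x - 3)*(x)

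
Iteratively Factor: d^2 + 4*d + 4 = (d + 2)*(d + 2)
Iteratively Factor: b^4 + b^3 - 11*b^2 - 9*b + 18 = (b + 3)*(b^3 - 2*b^2 - 5*b + 6) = (b + 2)*(b + 3)*(b^2 - 4*b + 3) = (b - 1)*(b + 2)*(b + 3)*(b - 3)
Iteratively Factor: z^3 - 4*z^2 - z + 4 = (z - 1)*(z^2 - 3*z - 4) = (z - 1)*(z + 1)*(z - 4)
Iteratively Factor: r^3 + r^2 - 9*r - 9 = (r - 3)*(r^2 + 4*r + 3) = (r - 3)*(r + 1)*(r + 3)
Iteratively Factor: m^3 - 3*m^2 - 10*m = (m - 5)*(m^2 + 2*m) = (m - 5)*(m + 2)*(m)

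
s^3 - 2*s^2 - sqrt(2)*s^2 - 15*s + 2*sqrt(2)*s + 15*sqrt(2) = (s - 5)*(s + 3)*(s - sqrt(2))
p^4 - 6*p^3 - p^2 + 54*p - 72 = (p - 4)*(p - 3)*(p - 2)*(p + 3)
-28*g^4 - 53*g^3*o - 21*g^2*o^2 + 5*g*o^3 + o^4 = (-4*g + o)*(g + o)^2*(7*g + o)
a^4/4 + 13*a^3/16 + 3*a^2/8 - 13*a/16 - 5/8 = (a/4 + 1/2)*(a - 1)*(a + 1)*(a + 5/4)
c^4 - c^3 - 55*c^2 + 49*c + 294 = (c - 7)*(c - 3)*(c + 2)*(c + 7)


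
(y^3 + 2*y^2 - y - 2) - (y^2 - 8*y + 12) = y^3 + y^2 + 7*y - 14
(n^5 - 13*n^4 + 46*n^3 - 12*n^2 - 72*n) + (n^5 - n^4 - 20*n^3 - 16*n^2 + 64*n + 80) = 2*n^5 - 14*n^4 + 26*n^3 - 28*n^2 - 8*n + 80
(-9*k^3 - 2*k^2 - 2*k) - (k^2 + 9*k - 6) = -9*k^3 - 3*k^2 - 11*k + 6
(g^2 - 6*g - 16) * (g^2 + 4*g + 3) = g^4 - 2*g^3 - 37*g^2 - 82*g - 48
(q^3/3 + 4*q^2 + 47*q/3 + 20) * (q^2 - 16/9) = q^5/3 + 4*q^4 + 407*q^3/27 + 116*q^2/9 - 752*q/27 - 320/9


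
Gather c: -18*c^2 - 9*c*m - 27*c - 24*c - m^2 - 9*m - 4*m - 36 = -18*c^2 + c*(-9*m - 51) - m^2 - 13*m - 36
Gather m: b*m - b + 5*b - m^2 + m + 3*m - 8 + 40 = 4*b - m^2 + m*(b + 4) + 32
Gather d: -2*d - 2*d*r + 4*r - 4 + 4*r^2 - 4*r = d*(-2*r - 2) + 4*r^2 - 4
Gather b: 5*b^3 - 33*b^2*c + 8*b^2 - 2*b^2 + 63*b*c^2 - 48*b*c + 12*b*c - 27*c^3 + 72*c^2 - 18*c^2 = 5*b^3 + b^2*(6 - 33*c) + b*(63*c^2 - 36*c) - 27*c^3 + 54*c^2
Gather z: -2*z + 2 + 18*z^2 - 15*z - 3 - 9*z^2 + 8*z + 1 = 9*z^2 - 9*z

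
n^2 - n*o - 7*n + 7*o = (n - 7)*(n - o)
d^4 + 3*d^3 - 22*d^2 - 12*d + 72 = (d - 3)*(d - 2)*(d + 2)*(d + 6)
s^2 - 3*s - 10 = (s - 5)*(s + 2)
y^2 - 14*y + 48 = (y - 8)*(y - 6)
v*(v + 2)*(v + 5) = v^3 + 7*v^2 + 10*v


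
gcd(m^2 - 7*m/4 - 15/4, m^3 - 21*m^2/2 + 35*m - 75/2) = m - 3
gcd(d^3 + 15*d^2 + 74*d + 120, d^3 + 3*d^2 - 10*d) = d + 5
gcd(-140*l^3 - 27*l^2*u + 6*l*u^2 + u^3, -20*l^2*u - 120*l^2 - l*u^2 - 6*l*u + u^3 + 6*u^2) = -20*l^2 - l*u + u^2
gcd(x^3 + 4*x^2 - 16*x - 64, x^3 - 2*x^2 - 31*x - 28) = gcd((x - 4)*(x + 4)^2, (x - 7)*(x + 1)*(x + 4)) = x + 4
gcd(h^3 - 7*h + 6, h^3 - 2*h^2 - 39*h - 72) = h + 3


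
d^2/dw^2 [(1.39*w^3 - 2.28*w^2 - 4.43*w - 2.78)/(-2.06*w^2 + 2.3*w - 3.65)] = (65.400196*w^3 + 37.937628*w^2 - 389.99451*w + 122.73706)/(8.741816*w^6 - 29.28084*w^5 + 79.15962*w^4 - 115.9292*w^3 + 140.25855*w^2 - 91.92525*w + 48.627125)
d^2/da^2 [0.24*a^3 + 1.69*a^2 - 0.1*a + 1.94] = 1.44*a + 3.38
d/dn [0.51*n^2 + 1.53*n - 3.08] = 1.02*n + 1.53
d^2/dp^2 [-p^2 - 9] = -2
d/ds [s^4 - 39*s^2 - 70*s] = 4*s^3 - 78*s - 70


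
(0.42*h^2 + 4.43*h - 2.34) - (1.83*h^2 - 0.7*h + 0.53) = -1.41*h^2 + 5.13*h - 2.87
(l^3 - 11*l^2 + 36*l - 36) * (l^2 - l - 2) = l^5 - 12*l^4 + 45*l^3 - 50*l^2 - 36*l + 72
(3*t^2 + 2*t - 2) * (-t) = -3*t^3 - 2*t^2 + 2*t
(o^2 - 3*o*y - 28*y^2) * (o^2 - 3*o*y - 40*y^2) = o^4 - 6*o^3*y - 59*o^2*y^2 + 204*o*y^3 + 1120*y^4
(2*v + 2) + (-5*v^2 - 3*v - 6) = -5*v^2 - v - 4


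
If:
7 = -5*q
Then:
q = -7/5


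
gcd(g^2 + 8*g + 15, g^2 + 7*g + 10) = g + 5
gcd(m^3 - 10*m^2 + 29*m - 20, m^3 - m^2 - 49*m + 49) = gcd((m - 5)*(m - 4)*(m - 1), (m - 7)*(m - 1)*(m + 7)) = m - 1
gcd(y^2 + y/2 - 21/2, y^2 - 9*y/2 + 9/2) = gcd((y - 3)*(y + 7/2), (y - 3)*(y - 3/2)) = y - 3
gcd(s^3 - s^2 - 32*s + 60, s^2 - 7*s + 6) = 1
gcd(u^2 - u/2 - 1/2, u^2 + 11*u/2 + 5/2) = u + 1/2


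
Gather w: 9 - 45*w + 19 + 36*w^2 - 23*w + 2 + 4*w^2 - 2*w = 40*w^2 - 70*w + 30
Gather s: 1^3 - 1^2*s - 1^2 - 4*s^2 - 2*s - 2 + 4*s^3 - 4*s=4*s^3 - 4*s^2 - 7*s - 2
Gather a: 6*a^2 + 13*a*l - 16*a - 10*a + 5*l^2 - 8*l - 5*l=6*a^2 + a*(13*l - 26) + 5*l^2 - 13*l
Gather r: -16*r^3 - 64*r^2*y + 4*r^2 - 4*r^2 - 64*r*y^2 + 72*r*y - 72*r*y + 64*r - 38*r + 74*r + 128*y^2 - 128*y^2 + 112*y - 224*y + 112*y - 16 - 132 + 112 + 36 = -16*r^3 - 64*r^2*y + r*(100 - 64*y^2)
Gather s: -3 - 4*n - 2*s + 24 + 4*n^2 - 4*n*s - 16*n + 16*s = 4*n^2 - 20*n + s*(14 - 4*n) + 21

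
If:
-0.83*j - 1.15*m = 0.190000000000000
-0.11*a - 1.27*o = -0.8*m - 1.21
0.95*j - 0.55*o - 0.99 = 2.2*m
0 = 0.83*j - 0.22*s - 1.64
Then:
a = -15.511957712272*s - 92.6843962266601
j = 0.265060240963855*s + 1.97590361445783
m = -0.191304347826087*s - 1.59130434782609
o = 1.22304871660555*s + 7.97814181627697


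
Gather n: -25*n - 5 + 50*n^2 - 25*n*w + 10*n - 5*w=50*n^2 + n*(-25*w - 15) - 5*w - 5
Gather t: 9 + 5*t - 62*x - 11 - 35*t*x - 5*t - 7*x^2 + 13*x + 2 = -35*t*x - 7*x^2 - 49*x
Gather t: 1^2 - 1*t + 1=2 - t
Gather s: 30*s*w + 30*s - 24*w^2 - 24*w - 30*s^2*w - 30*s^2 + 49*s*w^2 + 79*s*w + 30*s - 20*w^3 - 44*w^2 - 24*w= s^2*(-30*w - 30) + s*(49*w^2 + 109*w + 60) - 20*w^3 - 68*w^2 - 48*w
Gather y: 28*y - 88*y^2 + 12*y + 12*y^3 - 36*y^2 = 12*y^3 - 124*y^2 + 40*y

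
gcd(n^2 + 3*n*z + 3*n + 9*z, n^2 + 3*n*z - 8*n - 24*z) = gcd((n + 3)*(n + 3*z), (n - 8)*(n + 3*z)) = n + 3*z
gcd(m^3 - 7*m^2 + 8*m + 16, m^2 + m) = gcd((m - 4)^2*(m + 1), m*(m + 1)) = m + 1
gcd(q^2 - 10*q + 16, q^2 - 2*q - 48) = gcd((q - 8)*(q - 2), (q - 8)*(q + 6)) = q - 8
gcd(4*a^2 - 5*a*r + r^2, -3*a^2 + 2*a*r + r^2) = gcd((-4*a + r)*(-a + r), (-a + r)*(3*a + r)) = -a + r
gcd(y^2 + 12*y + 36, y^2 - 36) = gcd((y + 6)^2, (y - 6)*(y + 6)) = y + 6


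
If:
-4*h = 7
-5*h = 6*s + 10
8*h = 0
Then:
No Solution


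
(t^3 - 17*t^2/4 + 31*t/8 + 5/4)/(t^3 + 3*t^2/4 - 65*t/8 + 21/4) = (8*t^2 - 18*t - 5)/(8*t^2 + 22*t - 21)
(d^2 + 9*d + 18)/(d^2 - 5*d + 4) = (d^2 + 9*d + 18)/(d^2 - 5*d + 4)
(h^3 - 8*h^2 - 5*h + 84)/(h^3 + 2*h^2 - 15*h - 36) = (h - 7)/(h + 3)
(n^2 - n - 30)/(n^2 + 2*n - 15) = (n - 6)/(n - 3)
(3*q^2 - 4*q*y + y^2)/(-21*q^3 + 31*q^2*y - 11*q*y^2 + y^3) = 1/(-7*q + y)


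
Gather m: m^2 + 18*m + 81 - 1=m^2 + 18*m + 80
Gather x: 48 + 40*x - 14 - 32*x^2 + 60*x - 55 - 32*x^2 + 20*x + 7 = -64*x^2 + 120*x - 14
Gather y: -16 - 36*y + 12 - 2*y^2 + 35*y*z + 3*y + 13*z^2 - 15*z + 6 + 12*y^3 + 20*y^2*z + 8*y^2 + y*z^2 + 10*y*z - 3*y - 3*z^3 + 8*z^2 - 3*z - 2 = 12*y^3 + y^2*(20*z + 6) + y*(z^2 + 45*z - 36) - 3*z^3 + 21*z^2 - 18*z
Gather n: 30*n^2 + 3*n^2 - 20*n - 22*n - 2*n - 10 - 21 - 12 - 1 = 33*n^2 - 44*n - 44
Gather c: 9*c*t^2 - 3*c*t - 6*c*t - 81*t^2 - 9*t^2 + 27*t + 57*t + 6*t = c*(9*t^2 - 9*t) - 90*t^2 + 90*t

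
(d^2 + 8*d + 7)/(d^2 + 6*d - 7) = (d + 1)/(d - 1)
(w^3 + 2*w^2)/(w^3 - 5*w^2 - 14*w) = w/(w - 7)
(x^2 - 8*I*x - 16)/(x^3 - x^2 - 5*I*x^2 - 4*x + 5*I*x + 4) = (x - 4*I)/(x^2 - x*(1 + I) + I)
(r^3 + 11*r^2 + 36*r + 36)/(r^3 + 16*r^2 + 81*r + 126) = (r + 2)/(r + 7)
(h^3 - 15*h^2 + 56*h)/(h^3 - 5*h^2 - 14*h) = (h - 8)/(h + 2)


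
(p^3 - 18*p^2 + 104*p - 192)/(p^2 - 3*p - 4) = (p^2 - 14*p + 48)/(p + 1)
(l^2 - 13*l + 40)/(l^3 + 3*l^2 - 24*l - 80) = (l - 8)/(l^2 + 8*l + 16)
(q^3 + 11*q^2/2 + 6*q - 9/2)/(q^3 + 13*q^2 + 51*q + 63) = (q - 1/2)/(q + 7)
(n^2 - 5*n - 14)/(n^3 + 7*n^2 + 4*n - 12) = (n - 7)/(n^2 + 5*n - 6)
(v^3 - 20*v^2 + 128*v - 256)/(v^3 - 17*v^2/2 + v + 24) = 2*(v^2 - 12*v + 32)/(2*v^2 - v - 6)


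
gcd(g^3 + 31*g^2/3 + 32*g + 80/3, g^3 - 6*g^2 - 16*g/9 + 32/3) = g + 4/3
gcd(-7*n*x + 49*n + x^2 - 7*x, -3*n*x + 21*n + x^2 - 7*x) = x - 7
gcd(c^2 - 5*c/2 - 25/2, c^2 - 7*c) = 1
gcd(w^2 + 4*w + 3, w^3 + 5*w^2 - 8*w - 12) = w + 1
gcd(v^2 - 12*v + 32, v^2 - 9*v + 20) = v - 4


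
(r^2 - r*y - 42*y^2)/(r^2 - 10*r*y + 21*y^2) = (-r - 6*y)/(-r + 3*y)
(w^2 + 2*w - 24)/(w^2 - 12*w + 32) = (w + 6)/(w - 8)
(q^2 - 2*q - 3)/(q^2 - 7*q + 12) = (q + 1)/(q - 4)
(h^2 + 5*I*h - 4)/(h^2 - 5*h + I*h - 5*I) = (h + 4*I)/(h - 5)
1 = 1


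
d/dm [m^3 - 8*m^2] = m*(3*m - 16)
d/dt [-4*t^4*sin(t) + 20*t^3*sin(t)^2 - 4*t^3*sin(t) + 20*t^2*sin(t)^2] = 4*t*(-t^3*cos(t) - 4*t^2*sin(t) + 5*t^2*sin(2*t) - t^2*cos(t) + 15*t*sin(t)^2 - 3*t*sin(t) + 5*t*sin(2*t) + 10*sin(t)^2)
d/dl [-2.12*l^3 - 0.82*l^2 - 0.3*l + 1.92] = -6.36*l^2 - 1.64*l - 0.3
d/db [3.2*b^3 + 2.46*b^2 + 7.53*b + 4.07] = 9.6*b^2 + 4.92*b + 7.53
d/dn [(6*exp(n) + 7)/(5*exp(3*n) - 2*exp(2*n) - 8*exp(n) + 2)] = (-60*exp(3*n) - 93*exp(2*n) + 28*exp(n) + 68)*exp(n)/(25*exp(6*n) - 20*exp(5*n) - 76*exp(4*n) + 52*exp(3*n) + 56*exp(2*n) - 32*exp(n) + 4)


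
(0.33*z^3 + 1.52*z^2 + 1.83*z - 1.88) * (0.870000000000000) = 0.2871*z^3 + 1.3224*z^2 + 1.5921*z - 1.6356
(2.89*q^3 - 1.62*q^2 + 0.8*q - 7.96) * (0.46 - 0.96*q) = -2.7744*q^4 + 2.8846*q^3 - 1.5132*q^2 + 8.0096*q - 3.6616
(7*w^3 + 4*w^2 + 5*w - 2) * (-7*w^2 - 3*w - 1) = -49*w^5 - 49*w^4 - 54*w^3 - 5*w^2 + w + 2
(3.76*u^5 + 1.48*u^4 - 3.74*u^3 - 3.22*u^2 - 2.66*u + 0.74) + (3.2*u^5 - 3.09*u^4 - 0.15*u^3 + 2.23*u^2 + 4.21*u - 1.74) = 6.96*u^5 - 1.61*u^4 - 3.89*u^3 - 0.99*u^2 + 1.55*u - 1.0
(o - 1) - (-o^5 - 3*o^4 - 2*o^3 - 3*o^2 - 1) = o^5 + 3*o^4 + 2*o^3 + 3*o^2 + o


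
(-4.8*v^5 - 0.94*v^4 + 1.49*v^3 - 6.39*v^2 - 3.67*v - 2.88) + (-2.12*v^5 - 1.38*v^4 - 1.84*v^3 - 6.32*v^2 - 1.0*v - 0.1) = -6.92*v^5 - 2.32*v^4 - 0.35*v^3 - 12.71*v^2 - 4.67*v - 2.98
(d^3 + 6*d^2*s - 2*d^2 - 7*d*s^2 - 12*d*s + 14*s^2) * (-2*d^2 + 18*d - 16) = -2*d^5 - 12*d^4*s + 22*d^4 + 14*d^3*s^2 + 132*d^3*s - 52*d^3 - 154*d^2*s^2 - 312*d^2*s + 32*d^2 + 364*d*s^2 + 192*d*s - 224*s^2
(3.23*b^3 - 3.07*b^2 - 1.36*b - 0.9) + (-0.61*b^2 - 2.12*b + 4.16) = 3.23*b^3 - 3.68*b^2 - 3.48*b + 3.26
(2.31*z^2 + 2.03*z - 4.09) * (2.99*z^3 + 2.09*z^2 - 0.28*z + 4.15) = 6.9069*z^5 + 10.8976*z^4 - 8.6332*z^3 + 0.470000000000001*z^2 + 9.5697*z - 16.9735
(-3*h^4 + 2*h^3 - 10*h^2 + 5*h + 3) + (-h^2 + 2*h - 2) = -3*h^4 + 2*h^3 - 11*h^2 + 7*h + 1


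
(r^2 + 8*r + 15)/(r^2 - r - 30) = (r + 3)/(r - 6)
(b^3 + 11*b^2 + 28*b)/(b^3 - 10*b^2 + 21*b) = (b^2 + 11*b + 28)/(b^2 - 10*b + 21)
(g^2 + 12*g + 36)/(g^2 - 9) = (g^2 + 12*g + 36)/(g^2 - 9)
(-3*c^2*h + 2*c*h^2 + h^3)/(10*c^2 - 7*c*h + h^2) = h*(-3*c^2 + 2*c*h + h^2)/(10*c^2 - 7*c*h + h^2)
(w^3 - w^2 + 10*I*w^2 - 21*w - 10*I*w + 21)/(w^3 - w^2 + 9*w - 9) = (w + 7*I)/(w - 3*I)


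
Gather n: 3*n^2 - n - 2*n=3*n^2 - 3*n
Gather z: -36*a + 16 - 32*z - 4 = -36*a - 32*z + 12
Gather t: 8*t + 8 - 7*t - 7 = t + 1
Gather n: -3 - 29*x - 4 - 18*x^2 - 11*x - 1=-18*x^2 - 40*x - 8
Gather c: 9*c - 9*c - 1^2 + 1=0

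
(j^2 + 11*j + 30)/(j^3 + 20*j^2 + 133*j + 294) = (j + 5)/(j^2 + 14*j + 49)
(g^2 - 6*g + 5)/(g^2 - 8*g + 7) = (g - 5)/(g - 7)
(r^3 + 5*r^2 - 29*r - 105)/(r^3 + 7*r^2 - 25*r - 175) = (r + 3)/(r + 5)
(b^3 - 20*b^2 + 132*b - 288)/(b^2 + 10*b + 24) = (b^3 - 20*b^2 + 132*b - 288)/(b^2 + 10*b + 24)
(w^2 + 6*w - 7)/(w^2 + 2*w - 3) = (w + 7)/(w + 3)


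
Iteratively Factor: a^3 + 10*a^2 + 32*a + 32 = (a + 2)*(a^2 + 8*a + 16) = (a + 2)*(a + 4)*(a + 4)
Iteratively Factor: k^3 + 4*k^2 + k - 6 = (k - 1)*(k^2 + 5*k + 6) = (k - 1)*(k + 3)*(k + 2)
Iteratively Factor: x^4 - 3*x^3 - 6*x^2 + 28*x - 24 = (x - 2)*(x^3 - x^2 - 8*x + 12) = (x - 2)^2*(x^2 + x - 6) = (x - 2)^2*(x + 3)*(x - 2)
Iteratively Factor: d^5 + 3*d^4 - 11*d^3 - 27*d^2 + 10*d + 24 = (d + 1)*(d^4 + 2*d^3 - 13*d^2 - 14*d + 24) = (d + 1)*(d + 4)*(d^3 - 2*d^2 - 5*d + 6) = (d - 1)*(d + 1)*(d + 4)*(d^2 - d - 6) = (d - 3)*(d - 1)*(d + 1)*(d + 4)*(d + 2)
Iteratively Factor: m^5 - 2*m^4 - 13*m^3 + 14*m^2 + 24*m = (m)*(m^4 - 2*m^3 - 13*m^2 + 14*m + 24) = m*(m + 1)*(m^3 - 3*m^2 - 10*m + 24) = m*(m + 1)*(m + 3)*(m^2 - 6*m + 8) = m*(m - 4)*(m + 1)*(m + 3)*(m - 2)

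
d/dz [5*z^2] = 10*z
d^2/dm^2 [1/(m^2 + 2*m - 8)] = 2*(-m^2 - 2*m + 4*(m + 1)^2 + 8)/(m^2 + 2*m - 8)^3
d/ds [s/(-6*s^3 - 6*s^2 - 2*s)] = 3*(2*s + 1)/(2*(3*s^2 + 3*s + 1)^2)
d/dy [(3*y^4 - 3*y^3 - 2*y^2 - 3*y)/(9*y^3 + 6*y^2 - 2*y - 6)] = (27*y^6 + 36*y^5 - 18*y^4 - 6*y^3 + 76*y^2 + 24*y + 18)/(81*y^6 + 108*y^5 - 132*y^3 - 68*y^2 + 24*y + 36)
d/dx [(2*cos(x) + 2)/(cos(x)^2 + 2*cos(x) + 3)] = 2*(-sin(x)^2 + 2*cos(x))*sin(x)/(cos(x)^2 + 2*cos(x) + 3)^2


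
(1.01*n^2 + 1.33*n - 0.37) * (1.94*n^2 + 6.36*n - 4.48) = 1.9594*n^4 + 9.0038*n^3 + 3.2162*n^2 - 8.3116*n + 1.6576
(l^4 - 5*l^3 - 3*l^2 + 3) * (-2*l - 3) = -2*l^5 + 7*l^4 + 21*l^3 + 9*l^2 - 6*l - 9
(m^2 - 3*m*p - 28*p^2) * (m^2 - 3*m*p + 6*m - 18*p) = m^4 - 6*m^3*p + 6*m^3 - 19*m^2*p^2 - 36*m^2*p + 84*m*p^3 - 114*m*p^2 + 504*p^3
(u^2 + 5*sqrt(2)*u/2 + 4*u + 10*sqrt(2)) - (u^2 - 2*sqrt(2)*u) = 4*u + 9*sqrt(2)*u/2 + 10*sqrt(2)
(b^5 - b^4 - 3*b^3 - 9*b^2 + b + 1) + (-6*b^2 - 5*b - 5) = b^5 - b^4 - 3*b^3 - 15*b^2 - 4*b - 4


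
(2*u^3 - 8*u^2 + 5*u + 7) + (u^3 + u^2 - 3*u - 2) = 3*u^3 - 7*u^2 + 2*u + 5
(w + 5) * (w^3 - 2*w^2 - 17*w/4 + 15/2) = w^4 + 3*w^3 - 57*w^2/4 - 55*w/4 + 75/2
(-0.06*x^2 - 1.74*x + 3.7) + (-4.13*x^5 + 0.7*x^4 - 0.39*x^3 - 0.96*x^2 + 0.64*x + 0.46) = -4.13*x^5 + 0.7*x^4 - 0.39*x^3 - 1.02*x^2 - 1.1*x + 4.16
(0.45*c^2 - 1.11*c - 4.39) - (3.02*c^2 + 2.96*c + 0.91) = -2.57*c^2 - 4.07*c - 5.3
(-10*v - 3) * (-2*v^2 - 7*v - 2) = 20*v^3 + 76*v^2 + 41*v + 6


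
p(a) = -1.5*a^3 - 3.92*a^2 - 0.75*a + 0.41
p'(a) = -4.5*a^2 - 7.84*a - 0.75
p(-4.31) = 50.92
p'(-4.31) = -50.55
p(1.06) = -6.58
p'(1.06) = -14.12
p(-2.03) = -1.67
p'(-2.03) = -3.38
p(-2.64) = 2.67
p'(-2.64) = -11.42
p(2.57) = -52.87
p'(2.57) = -50.62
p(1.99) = -28.43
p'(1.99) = -34.17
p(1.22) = -9.06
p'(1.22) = -17.01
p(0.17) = 0.16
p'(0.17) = -2.21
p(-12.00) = 2036.93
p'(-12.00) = -554.67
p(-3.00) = 7.88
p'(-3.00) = -17.73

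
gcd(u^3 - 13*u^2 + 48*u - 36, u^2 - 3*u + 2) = u - 1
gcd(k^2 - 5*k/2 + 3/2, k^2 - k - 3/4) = k - 3/2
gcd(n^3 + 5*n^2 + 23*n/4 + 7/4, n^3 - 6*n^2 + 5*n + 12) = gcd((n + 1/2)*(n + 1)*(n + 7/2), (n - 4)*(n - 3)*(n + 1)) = n + 1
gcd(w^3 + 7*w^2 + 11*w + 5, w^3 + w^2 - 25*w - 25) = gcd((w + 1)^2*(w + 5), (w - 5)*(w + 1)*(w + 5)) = w^2 + 6*w + 5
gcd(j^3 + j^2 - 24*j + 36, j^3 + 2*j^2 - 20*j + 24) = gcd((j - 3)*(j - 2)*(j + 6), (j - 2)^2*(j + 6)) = j^2 + 4*j - 12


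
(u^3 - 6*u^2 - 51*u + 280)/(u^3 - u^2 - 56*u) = (u - 5)/u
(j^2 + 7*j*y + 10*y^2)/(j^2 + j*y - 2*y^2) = (-j - 5*y)/(-j + y)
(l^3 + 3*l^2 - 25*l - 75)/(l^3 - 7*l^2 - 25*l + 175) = (l + 3)/(l - 7)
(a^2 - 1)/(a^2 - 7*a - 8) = (a - 1)/(a - 8)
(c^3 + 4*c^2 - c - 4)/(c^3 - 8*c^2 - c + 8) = (c + 4)/(c - 8)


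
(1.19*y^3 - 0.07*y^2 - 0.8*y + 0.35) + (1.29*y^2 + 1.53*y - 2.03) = 1.19*y^3 + 1.22*y^2 + 0.73*y - 1.68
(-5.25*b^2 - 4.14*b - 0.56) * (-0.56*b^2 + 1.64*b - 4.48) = 2.94*b^4 - 6.2916*b^3 + 17.044*b^2 + 17.6288*b + 2.5088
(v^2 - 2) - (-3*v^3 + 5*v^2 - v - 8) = 3*v^3 - 4*v^2 + v + 6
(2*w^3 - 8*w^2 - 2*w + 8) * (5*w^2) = 10*w^5 - 40*w^4 - 10*w^3 + 40*w^2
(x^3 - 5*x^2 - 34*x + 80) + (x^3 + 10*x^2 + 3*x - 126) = 2*x^3 + 5*x^2 - 31*x - 46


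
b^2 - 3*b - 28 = (b - 7)*(b + 4)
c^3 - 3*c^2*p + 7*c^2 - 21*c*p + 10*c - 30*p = (c + 2)*(c + 5)*(c - 3*p)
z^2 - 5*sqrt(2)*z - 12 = (z - 6*sqrt(2))*(z + sqrt(2))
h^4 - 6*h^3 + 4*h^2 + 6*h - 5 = (h - 5)*(h - 1)^2*(h + 1)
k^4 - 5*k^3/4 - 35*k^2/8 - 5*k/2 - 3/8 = (k - 3)*(k + 1/4)*(k + 1/2)*(k + 1)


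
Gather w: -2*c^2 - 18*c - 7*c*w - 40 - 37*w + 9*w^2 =-2*c^2 - 18*c + 9*w^2 + w*(-7*c - 37) - 40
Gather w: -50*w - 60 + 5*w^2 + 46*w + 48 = 5*w^2 - 4*w - 12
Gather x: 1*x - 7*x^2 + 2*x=-7*x^2 + 3*x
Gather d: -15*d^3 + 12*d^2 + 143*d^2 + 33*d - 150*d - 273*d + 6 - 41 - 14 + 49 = -15*d^3 + 155*d^2 - 390*d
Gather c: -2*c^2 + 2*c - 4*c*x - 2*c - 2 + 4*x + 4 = -2*c^2 - 4*c*x + 4*x + 2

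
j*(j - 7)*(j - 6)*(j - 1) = j^4 - 14*j^3 + 55*j^2 - 42*j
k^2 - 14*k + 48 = (k - 8)*(k - 6)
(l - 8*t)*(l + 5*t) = l^2 - 3*l*t - 40*t^2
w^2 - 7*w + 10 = (w - 5)*(w - 2)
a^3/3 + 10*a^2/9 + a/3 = a*(a/3 + 1)*(a + 1/3)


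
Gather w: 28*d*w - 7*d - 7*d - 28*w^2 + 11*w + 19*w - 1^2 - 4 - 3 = -14*d - 28*w^2 + w*(28*d + 30) - 8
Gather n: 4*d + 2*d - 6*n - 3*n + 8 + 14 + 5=6*d - 9*n + 27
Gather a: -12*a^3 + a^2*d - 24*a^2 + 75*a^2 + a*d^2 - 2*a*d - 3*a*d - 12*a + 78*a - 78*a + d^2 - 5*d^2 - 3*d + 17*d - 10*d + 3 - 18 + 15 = -12*a^3 + a^2*(d + 51) + a*(d^2 - 5*d - 12) - 4*d^2 + 4*d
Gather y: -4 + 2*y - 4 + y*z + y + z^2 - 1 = y*(z + 3) + z^2 - 9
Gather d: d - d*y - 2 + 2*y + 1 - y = d*(1 - y) + y - 1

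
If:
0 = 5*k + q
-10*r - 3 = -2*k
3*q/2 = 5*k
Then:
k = 0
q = 0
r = -3/10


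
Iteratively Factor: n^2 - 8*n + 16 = (n - 4)*(n - 4)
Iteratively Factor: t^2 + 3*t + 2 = (t + 2)*(t + 1)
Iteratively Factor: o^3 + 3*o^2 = (o + 3)*(o^2) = o*(o + 3)*(o)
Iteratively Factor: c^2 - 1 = (c - 1)*(c + 1)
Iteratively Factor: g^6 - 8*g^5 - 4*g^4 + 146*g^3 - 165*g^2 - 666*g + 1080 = (g - 4)*(g^5 - 4*g^4 - 20*g^3 + 66*g^2 + 99*g - 270) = (g - 4)*(g - 3)*(g^4 - g^3 - 23*g^2 - 3*g + 90) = (g - 4)*(g - 3)*(g + 3)*(g^3 - 4*g^2 - 11*g + 30) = (g - 5)*(g - 4)*(g - 3)*(g + 3)*(g^2 + g - 6) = (g - 5)*(g - 4)*(g - 3)*(g - 2)*(g + 3)*(g + 3)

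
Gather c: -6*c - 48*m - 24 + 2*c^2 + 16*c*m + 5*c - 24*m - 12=2*c^2 + c*(16*m - 1) - 72*m - 36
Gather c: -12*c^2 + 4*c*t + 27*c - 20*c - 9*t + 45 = -12*c^2 + c*(4*t + 7) - 9*t + 45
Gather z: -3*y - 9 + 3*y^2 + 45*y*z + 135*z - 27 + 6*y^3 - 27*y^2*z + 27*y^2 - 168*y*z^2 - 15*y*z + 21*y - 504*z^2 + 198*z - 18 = 6*y^3 + 30*y^2 + 18*y + z^2*(-168*y - 504) + z*(-27*y^2 + 30*y + 333) - 54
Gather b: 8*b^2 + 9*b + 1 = 8*b^2 + 9*b + 1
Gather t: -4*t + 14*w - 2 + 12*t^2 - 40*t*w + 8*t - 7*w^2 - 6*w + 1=12*t^2 + t*(4 - 40*w) - 7*w^2 + 8*w - 1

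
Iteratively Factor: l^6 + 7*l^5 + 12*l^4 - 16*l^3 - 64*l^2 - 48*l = (l - 2)*(l^5 + 9*l^4 + 30*l^3 + 44*l^2 + 24*l) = (l - 2)*(l + 2)*(l^4 + 7*l^3 + 16*l^2 + 12*l) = (l - 2)*(l + 2)*(l + 3)*(l^3 + 4*l^2 + 4*l) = (l - 2)*(l + 2)^2*(l + 3)*(l^2 + 2*l) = (l - 2)*(l + 2)^3*(l + 3)*(l)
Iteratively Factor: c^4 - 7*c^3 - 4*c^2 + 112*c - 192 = (c - 4)*(c^3 - 3*c^2 - 16*c + 48) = (c - 4)^2*(c^2 + c - 12) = (c - 4)^2*(c + 4)*(c - 3)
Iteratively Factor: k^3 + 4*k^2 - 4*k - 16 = (k + 2)*(k^2 + 2*k - 8) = (k - 2)*(k + 2)*(k + 4)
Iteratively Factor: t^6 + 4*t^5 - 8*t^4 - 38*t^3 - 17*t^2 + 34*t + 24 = (t + 1)*(t^5 + 3*t^4 - 11*t^3 - 27*t^2 + 10*t + 24) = (t + 1)*(t + 2)*(t^4 + t^3 - 13*t^2 - t + 12) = (t + 1)^2*(t + 2)*(t^3 - 13*t + 12) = (t + 1)^2*(t + 2)*(t + 4)*(t^2 - 4*t + 3) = (t - 3)*(t + 1)^2*(t + 2)*(t + 4)*(t - 1)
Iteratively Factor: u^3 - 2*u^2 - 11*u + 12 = (u - 1)*(u^2 - u - 12) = (u - 4)*(u - 1)*(u + 3)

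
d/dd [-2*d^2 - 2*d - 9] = -4*d - 2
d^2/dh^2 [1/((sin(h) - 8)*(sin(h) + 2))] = (-4*sin(h)^4 + 18*sin(h)^3 - 94*sin(h)^2 + 60*sin(h) + 104)/((sin(h) - 8)^3*(sin(h) + 2)^3)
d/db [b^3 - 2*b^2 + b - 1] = 3*b^2 - 4*b + 1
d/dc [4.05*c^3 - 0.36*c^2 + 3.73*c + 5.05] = 12.15*c^2 - 0.72*c + 3.73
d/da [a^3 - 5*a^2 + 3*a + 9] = 3*a^2 - 10*a + 3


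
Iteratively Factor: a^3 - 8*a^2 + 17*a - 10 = (a - 5)*(a^2 - 3*a + 2) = (a - 5)*(a - 2)*(a - 1)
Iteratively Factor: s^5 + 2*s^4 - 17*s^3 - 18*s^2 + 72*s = (s - 3)*(s^4 + 5*s^3 - 2*s^2 - 24*s) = (s - 3)*(s + 3)*(s^3 + 2*s^2 - 8*s) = s*(s - 3)*(s + 3)*(s^2 + 2*s - 8) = s*(s - 3)*(s - 2)*(s + 3)*(s + 4)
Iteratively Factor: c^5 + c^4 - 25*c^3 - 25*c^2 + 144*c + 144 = (c - 4)*(c^4 + 5*c^3 - 5*c^2 - 45*c - 36) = (c - 4)*(c + 3)*(c^3 + 2*c^2 - 11*c - 12) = (c - 4)*(c + 1)*(c + 3)*(c^2 + c - 12) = (c - 4)*(c - 3)*(c + 1)*(c + 3)*(c + 4)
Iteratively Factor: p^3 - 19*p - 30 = (p + 2)*(p^2 - 2*p - 15) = (p + 2)*(p + 3)*(p - 5)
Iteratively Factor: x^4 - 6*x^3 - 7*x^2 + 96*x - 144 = (x - 3)*(x^3 - 3*x^2 - 16*x + 48) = (x - 3)*(x + 4)*(x^2 - 7*x + 12) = (x - 4)*(x - 3)*(x + 4)*(x - 3)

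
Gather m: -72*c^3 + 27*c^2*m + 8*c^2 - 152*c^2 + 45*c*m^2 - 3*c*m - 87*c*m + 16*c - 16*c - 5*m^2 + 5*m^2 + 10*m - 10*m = -72*c^3 - 144*c^2 + 45*c*m^2 + m*(27*c^2 - 90*c)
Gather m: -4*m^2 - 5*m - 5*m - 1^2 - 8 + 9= -4*m^2 - 10*m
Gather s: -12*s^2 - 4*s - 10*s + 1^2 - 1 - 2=-12*s^2 - 14*s - 2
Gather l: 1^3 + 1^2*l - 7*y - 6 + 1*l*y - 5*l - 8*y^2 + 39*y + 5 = l*(y - 4) - 8*y^2 + 32*y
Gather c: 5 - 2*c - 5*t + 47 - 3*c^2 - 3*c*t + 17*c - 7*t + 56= -3*c^2 + c*(15 - 3*t) - 12*t + 108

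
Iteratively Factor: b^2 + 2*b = (b)*(b + 2)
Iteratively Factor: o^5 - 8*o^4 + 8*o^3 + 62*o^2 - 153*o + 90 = (o + 3)*(o^4 - 11*o^3 + 41*o^2 - 61*o + 30) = (o - 2)*(o + 3)*(o^3 - 9*o^2 + 23*o - 15) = (o - 2)*(o - 1)*(o + 3)*(o^2 - 8*o + 15) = (o - 5)*(o - 2)*(o - 1)*(o + 3)*(o - 3)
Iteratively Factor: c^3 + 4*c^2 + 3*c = (c + 1)*(c^2 + 3*c) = (c + 1)*(c + 3)*(c)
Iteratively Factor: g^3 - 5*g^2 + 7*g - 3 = (g - 3)*(g^2 - 2*g + 1) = (g - 3)*(g - 1)*(g - 1)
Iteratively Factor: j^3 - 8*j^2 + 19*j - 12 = (j - 4)*(j^2 - 4*j + 3) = (j - 4)*(j - 1)*(j - 3)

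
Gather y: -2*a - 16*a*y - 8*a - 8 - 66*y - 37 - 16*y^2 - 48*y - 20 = -10*a - 16*y^2 + y*(-16*a - 114) - 65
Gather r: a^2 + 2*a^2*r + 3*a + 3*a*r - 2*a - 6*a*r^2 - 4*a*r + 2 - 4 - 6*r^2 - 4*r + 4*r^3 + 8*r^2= a^2 + a + 4*r^3 + r^2*(2 - 6*a) + r*(2*a^2 - a - 4) - 2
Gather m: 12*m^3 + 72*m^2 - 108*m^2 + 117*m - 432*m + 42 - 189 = 12*m^3 - 36*m^2 - 315*m - 147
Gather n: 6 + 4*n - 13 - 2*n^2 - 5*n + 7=-2*n^2 - n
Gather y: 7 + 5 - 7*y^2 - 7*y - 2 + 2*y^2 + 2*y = -5*y^2 - 5*y + 10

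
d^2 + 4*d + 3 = (d + 1)*(d + 3)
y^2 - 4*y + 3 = (y - 3)*(y - 1)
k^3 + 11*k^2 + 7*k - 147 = (k - 3)*(k + 7)^2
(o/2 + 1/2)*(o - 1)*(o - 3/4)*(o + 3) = o^4/2 + 9*o^3/8 - 13*o^2/8 - 9*o/8 + 9/8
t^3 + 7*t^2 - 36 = (t - 2)*(t + 3)*(t + 6)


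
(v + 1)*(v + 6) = v^2 + 7*v + 6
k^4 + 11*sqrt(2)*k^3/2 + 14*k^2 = k^2*(k + 2*sqrt(2))*(k + 7*sqrt(2)/2)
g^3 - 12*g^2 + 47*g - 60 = (g - 5)*(g - 4)*(g - 3)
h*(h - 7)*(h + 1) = h^3 - 6*h^2 - 7*h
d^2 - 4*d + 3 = (d - 3)*(d - 1)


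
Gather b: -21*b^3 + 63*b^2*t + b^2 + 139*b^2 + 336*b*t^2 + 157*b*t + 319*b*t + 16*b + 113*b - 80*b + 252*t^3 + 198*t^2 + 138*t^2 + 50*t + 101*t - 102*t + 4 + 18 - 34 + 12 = -21*b^3 + b^2*(63*t + 140) + b*(336*t^2 + 476*t + 49) + 252*t^3 + 336*t^2 + 49*t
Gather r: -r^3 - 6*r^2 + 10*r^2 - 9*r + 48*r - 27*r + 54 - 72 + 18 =-r^3 + 4*r^2 + 12*r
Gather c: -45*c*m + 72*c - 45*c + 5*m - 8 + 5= c*(27 - 45*m) + 5*m - 3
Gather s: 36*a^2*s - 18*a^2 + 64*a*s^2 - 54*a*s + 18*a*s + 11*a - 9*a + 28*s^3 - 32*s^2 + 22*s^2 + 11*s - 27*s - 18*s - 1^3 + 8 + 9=-18*a^2 + 2*a + 28*s^3 + s^2*(64*a - 10) + s*(36*a^2 - 36*a - 34) + 16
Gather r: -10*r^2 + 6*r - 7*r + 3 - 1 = -10*r^2 - r + 2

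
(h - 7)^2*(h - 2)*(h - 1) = h^4 - 17*h^3 + 93*h^2 - 175*h + 98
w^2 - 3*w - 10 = (w - 5)*(w + 2)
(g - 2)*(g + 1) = g^2 - g - 2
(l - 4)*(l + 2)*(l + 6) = l^3 + 4*l^2 - 20*l - 48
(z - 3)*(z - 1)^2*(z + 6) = z^4 + z^3 - 23*z^2 + 39*z - 18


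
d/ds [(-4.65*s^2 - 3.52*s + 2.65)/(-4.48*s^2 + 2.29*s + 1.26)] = (-26.4181*s^2 + 12.026*s - 10.5037)/(20.0704*s^4 - 20.5184*s^3 - 6.0455*s^2 + 5.7708*s + 1.5876)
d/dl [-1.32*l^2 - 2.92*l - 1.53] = -2.64*l - 2.92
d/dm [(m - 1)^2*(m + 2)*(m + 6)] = 4*m^3 + 18*m^2 - 6*m - 16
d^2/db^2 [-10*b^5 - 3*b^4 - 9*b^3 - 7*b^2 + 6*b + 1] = -200*b^3 - 36*b^2 - 54*b - 14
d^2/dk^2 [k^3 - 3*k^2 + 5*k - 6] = 6*k - 6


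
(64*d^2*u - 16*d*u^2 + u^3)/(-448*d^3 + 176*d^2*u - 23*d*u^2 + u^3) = u/(-7*d + u)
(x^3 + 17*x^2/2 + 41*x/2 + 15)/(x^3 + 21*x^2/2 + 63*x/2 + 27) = (x^2 + 7*x + 10)/(x^2 + 9*x + 18)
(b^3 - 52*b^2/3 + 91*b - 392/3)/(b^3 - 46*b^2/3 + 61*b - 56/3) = (3*b - 7)/(3*b - 1)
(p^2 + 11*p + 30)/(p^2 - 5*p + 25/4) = 4*(p^2 + 11*p + 30)/(4*p^2 - 20*p + 25)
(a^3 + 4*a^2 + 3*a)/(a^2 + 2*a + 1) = a*(a + 3)/(a + 1)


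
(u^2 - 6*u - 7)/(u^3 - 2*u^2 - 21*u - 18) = (u - 7)/(u^2 - 3*u - 18)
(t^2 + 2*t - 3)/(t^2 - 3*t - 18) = (t - 1)/(t - 6)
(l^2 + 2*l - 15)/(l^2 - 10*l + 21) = (l + 5)/(l - 7)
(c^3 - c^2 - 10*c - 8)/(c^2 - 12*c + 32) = (c^2 + 3*c + 2)/(c - 8)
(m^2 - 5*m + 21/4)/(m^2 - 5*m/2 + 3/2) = (m - 7/2)/(m - 1)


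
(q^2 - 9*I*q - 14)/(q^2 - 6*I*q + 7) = (q - 2*I)/(q + I)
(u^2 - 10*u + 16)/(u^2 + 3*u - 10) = (u - 8)/(u + 5)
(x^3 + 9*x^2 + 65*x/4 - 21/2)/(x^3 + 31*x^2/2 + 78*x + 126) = (x - 1/2)/(x + 6)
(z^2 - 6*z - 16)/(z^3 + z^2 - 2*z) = (z - 8)/(z*(z - 1))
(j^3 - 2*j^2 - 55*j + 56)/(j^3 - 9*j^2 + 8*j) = (j + 7)/j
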